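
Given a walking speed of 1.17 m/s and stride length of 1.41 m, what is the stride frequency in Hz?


f = v / stride_length
f = 1.17 / 1.41
f = 0.8298


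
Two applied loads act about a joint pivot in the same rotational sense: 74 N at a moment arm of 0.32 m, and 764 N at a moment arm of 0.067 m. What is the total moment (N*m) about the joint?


M = F1 * d1 + F2 * d2
M = 74 * 0.32 + 764 * 0.067
M = 23.6800 + 51.1880
M = 74.8680


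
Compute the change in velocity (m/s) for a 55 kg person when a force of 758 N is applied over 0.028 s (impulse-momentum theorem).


J = F * dt = 758 * 0.028 = 21.2240 N*s
delta_v = J / m
delta_v = 21.2240 / 55
delta_v = 0.3859


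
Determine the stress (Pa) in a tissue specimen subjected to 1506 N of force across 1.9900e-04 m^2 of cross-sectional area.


stress = F / A
stress = 1506 / 1.9900e-04
stress = 7.5678e+06


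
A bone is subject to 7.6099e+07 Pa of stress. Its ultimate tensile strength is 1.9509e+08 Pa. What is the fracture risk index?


FRI = applied / ultimate
FRI = 7.6099e+07 / 1.9509e+08
FRI = 0.3901


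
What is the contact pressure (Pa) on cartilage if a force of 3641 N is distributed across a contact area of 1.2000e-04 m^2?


P = F / A
P = 3641 / 1.2000e-04
P = 3.0342e+07


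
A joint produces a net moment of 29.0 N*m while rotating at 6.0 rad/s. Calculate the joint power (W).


P = M * omega
P = 29.0 * 6.0
P = 174.0000


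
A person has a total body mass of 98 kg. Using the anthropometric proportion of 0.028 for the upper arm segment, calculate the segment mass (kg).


m_segment = body_mass * fraction
m_segment = 98 * 0.028
m_segment = 2.7440


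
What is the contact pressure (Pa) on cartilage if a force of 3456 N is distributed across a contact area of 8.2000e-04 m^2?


P = F / A
P = 3456 / 8.2000e-04
P = 4.2146e+06


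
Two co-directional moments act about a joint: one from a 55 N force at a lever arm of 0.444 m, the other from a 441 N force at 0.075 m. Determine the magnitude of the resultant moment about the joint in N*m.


M = F1 * d1 + F2 * d2
M = 55 * 0.444 + 441 * 0.075
M = 24.4200 + 33.0750
M = 57.4950


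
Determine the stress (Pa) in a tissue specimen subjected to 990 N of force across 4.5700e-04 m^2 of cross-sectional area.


stress = F / A
stress = 990 / 4.5700e-04
stress = 2.1663e+06


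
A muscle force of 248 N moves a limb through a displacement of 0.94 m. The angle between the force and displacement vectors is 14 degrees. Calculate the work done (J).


W = F * d * cos(theta)
theta = 14 deg = 0.2443 rad
cos(theta) = 0.9703
W = 248 * 0.94 * 0.9703
W = 226.1953


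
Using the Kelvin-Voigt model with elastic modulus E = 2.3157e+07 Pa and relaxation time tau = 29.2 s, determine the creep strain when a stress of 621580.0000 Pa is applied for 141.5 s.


epsilon(t) = (sigma/E) * (1 - exp(-t/tau))
sigma/E = 621580.0000 / 2.3157e+07 = 0.0268
exp(-t/tau) = exp(-141.5 / 29.2) = 0.0079
epsilon = 0.0268 * (1 - 0.0079)
epsilon = 0.0266


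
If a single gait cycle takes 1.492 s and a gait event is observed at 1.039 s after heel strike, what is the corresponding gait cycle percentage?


pct = (event_time / cycle_time) * 100
pct = (1.039 / 1.492) * 100
ratio = 0.6964
pct = 69.6381


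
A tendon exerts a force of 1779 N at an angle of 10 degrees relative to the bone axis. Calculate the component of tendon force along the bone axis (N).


F_eff = F_tendon * cos(theta)
theta = 10 deg = 0.1745 rad
cos(theta) = 0.9848
F_eff = 1779 * 0.9848
F_eff = 1751.9730


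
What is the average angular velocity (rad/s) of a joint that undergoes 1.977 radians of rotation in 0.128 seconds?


omega = delta_theta / delta_t
omega = 1.977 / 0.128
omega = 15.4453


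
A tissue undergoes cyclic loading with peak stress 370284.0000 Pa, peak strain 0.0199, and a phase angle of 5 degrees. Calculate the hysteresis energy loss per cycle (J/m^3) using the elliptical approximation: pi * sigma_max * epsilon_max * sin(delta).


E_loss = pi * sigma_max * epsilon_max * sin(delta)
delta = 5 deg = 0.0873 rad
sin(delta) = 0.0872
E_loss = pi * 370284.0000 * 0.0199 * 0.0872
E_loss = 2017.5946


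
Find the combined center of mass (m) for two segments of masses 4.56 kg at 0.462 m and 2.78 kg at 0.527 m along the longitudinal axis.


COM = (m1*x1 + m2*x2) / (m1 + m2)
COM = (4.56*0.462 + 2.78*0.527) / (4.56 + 2.78)
Numerator = 3.5718
Denominator = 7.3400
COM = 0.4866


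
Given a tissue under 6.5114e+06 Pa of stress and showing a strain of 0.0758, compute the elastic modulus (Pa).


E = stress / strain
E = 6.5114e+06 / 0.0758
E = 8.5902e+07


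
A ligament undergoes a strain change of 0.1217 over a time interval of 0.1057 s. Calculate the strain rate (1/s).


strain_rate = delta_strain / delta_t
strain_rate = 0.1217 / 0.1057
strain_rate = 1.1514


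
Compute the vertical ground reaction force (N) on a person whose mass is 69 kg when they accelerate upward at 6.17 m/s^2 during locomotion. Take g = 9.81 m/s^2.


GRF = m * (g + a)
GRF = 69 * (9.81 + 6.17)
GRF = 69 * 15.9800
GRF = 1102.6200


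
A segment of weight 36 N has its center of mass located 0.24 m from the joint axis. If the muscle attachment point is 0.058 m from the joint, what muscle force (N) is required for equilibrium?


F_muscle = W * d_load / d_muscle
F_muscle = 36 * 0.24 / 0.058
Numerator = 8.6400
F_muscle = 148.9655


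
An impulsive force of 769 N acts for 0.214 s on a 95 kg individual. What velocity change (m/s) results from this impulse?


J = F * dt = 769 * 0.214 = 164.5660 N*s
delta_v = J / m
delta_v = 164.5660 / 95
delta_v = 1.7323


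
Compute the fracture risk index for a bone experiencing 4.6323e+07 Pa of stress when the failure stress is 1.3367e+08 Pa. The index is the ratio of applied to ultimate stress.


FRI = applied / ultimate
FRI = 4.6323e+07 / 1.3367e+08
FRI = 0.3465


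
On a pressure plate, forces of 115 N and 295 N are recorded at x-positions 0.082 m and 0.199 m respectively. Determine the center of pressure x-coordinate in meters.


COP_x = (F1*x1 + F2*x2) / (F1 + F2)
COP_x = (115*0.082 + 295*0.199) / (115 + 295)
Numerator = 68.1350
Denominator = 410
COP_x = 0.1662


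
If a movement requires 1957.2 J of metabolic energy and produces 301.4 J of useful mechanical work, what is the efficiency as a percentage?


eta = (W_mech / E_meta) * 100
eta = (301.4 / 1957.2) * 100
ratio = 0.1540
eta = 15.3996


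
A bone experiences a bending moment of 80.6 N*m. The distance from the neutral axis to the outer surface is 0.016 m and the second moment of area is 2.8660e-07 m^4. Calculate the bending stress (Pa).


sigma = M * c / I
sigma = 80.6 * 0.016 / 2.8660e-07
M * c = 1.2896
sigma = 4.4997e+06


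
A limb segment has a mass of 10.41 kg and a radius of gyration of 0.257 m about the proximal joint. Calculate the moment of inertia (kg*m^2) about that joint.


I = m * k^2
I = 10.41 * 0.257^2
k^2 = 0.0660
I = 0.6876


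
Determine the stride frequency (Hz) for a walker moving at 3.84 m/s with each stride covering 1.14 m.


f = v / stride_length
f = 3.84 / 1.14
f = 3.3684


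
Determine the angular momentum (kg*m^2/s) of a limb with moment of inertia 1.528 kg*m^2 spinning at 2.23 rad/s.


L = I * omega
L = 1.528 * 2.23
L = 3.4074


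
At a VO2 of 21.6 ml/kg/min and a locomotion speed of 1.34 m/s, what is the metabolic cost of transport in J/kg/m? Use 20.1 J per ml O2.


Power per kg = VO2 * 20.1 / 60
Power per kg = 21.6 * 20.1 / 60 = 7.2360 W/kg
Cost = power_per_kg / speed
Cost = 7.2360 / 1.34
Cost = 5.4000


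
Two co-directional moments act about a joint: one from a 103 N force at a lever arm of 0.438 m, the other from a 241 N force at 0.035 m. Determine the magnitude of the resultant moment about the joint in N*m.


M = F1 * d1 + F2 * d2
M = 103 * 0.438 + 241 * 0.035
M = 45.1140 + 8.4350
M = 53.5490


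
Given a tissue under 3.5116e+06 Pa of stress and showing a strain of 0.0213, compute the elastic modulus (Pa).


E = stress / strain
E = 3.5116e+06 / 0.0213
E = 1.6486e+08


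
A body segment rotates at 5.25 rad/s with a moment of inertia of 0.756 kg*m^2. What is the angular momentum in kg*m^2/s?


L = I * omega
L = 0.756 * 5.25
L = 3.9690


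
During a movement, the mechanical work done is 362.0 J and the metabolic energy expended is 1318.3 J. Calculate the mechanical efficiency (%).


eta = (W_mech / E_meta) * 100
eta = (362.0 / 1318.3) * 100
ratio = 0.2746
eta = 27.4596


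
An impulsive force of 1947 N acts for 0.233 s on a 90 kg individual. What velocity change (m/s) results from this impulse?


J = F * dt = 1947 * 0.233 = 453.6510 N*s
delta_v = J / m
delta_v = 453.6510 / 90
delta_v = 5.0406


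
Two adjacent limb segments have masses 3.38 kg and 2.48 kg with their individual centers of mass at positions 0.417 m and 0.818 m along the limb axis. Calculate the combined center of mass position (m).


COM = (m1*x1 + m2*x2) / (m1 + m2)
COM = (3.38*0.417 + 2.48*0.818) / (3.38 + 2.48)
Numerator = 3.4381
Denominator = 5.8600
COM = 0.5867


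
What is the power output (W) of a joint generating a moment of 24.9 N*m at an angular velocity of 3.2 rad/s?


P = M * omega
P = 24.9 * 3.2
P = 79.6800


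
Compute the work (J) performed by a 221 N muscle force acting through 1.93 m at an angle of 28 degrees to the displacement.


W = F * d * cos(theta)
theta = 28 deg = 0.4887 rad
cos(theta) = 0.8829
W = 221 * 1.93 * 0.8829
W = 376.6036


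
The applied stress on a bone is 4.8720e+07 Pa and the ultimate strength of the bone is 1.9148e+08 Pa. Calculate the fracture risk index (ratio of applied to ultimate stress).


FRI = applied / ultimate
FRI = 4.8720e+07 / 1.9148e+08
FRI = 0.2544


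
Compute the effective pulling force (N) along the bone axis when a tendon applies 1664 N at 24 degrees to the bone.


F_eff = F_tendon * cos(theta)
theta = 24 deg = 0.4189 rad
cos(theta) = 0.9135
F_eff = 1664 * 0.9135
F_eff = 1520.1396


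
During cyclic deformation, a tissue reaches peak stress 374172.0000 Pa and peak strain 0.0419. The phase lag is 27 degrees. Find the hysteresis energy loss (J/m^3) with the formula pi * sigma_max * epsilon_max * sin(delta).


E_loss = pi * sigma_max * epsilon_max * sin(delta)
delta = 27 deg = 0.4712 rad
sin(delta) = 0.4540
E_loss = pi * 374172.0000 * 0.0419 * 0.4540
E_loss = 22360.5224


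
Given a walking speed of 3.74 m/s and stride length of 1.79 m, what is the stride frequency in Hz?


f = v / stride_length
f = 3.74 / 1.79
f = 2.0894


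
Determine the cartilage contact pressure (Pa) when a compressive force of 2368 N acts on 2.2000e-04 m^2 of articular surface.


P = F / A
P = 2368 / 2.2000e-04
P = 1.0764e+07


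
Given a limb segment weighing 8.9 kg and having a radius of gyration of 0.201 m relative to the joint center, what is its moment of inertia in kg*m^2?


I = m * k^2
I = 8.9 * 0.201^2
k^2 = 0.0404
I = 0.3596


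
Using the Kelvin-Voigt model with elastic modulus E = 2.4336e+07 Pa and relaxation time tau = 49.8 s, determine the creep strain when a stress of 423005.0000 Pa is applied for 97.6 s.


epsilon(t) = (sigma/E) * (1 - exp(-t/tau))
sigma/E = 423005.0000 / 2.4336e+07 = 0.0174
exp(-t/tau) = exp(-97.6 / 49.8) = 0.1409
epsilon = 0.0174 * (1 - 0.1409)
epsilon = 0.0149


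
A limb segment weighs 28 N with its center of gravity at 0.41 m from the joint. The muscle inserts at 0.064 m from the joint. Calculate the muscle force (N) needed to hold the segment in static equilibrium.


F_muscle = W * d_load / d_muscle
F_muscle = 28 * 0.41 / 0.064
Numerator = 11.4800
F_muscle = 179.3750


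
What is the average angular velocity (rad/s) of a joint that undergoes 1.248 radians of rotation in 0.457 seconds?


omega = delta_theta / delta_t
omega = 1.248 / 0.457
omega = 2.7309


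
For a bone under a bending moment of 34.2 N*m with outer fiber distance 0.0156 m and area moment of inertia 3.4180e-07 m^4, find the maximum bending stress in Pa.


sigma = M * c / I
sigma = 34.2 * 0.0156 / 3.4180e-07
M * c = 0.5335
sigma = 1.5609e+06


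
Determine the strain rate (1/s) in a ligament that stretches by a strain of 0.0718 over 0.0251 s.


strain_rate = delta_strain / delta_t
strain_rate = 0.0718 / 0.0251
strain_rate = 2.8606


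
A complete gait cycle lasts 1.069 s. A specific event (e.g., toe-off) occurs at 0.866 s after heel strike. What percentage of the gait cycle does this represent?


pct = (event_time / cycle_time) * 100
pct = (0.866 / 1.069) * 100
ratio = 0.8101
pct = 81.0103


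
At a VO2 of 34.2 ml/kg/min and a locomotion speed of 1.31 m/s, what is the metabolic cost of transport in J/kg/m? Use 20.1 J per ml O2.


Power per kg = VO2 * 20.1 / 60
Power per kg = 34.2 * 20.1 / 60 = 11.4570 W/kg
Cost = power_per_kg / speed
Cost = 11.4570 / 1.31
Cost = 8.7458


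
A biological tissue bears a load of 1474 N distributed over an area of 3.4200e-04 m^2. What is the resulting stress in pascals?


stress = F / A
stress = 1474 / 3.4200e-04
stress = 4.3099e+06


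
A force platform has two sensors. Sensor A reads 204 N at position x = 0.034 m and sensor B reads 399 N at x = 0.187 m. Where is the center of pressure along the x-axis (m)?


COP_x = (F1*x1 + F2*x2) / (F1 + F2)
COP_x = (204*0.034 + 399*0.187) / (204 + 399)
Numerator = 81.5490
Denominator = 603
COP_x = 0.1352


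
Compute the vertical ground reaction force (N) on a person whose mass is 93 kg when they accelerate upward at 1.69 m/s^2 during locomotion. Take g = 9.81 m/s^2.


GRF = m * (g + a)
GRF = 93 * (9.81 + 1.69)
GRF = 93 * 11.5000
GRF = 1069.5000


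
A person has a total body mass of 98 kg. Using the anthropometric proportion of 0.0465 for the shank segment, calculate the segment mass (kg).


m_segment = body_mass * fraction
m_segment = 98 * 0.0465
m_segment = 4.5570


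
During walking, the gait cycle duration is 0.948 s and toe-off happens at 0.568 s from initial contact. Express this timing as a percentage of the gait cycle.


pct = (event_time / cycle_time) * 100
pct = (0.568 / 0.948) * 100
ratio = 0.5992
pct = 59.9156


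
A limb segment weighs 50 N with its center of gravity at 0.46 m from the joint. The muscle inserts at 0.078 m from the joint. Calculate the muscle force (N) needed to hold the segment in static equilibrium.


F_muscle = W * d_load / d_muscle
F_muscle = 50 * 0.46 / 0.078
Numerator = 23.0000
F_muscle = 294.8718


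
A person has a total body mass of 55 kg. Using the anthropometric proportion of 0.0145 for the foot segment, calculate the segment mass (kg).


m_segment = body_mass * fraction
m_segment = 55 * 0.0145
m_segment = 0.7975


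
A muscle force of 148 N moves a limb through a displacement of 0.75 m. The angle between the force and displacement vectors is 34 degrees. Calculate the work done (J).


W = F * d * cos(theta)
theta = 34 deg = 0.5934 rad
cos(theta) = 0.8290
W = 148 * 0.75 * 0.8290
W = 92.0232


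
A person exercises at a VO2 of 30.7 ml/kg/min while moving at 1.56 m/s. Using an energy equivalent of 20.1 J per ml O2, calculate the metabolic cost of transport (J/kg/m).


Power per kg = VO2 * 20.1 / 60
Power per kg = 30.7 * 20.1 / 60 = 10.2845 W/kg
Cost = power_per_kg / speed
Cost = 10.2845 / 1.56
Cost = 6.5926


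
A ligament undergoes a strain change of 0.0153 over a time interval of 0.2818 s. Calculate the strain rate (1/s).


strain_rate = delta_strain / delta_t
strain_rate = 0.0153 / 0.2818
strain_rate = 0.0543


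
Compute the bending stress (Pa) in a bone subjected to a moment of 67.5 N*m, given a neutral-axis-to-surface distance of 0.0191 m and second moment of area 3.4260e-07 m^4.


sigma = M * c / I
sigma = 67.5 * 0.0191 / 3.4260e-07
M * c = 1.2893
sigma = 3.7631e+06


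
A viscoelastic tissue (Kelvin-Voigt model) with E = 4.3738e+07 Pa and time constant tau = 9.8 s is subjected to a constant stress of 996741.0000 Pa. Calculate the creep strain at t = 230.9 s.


epsilon(t) = (sigma/E) * (1 - exp(-t/tau))
sigma/E = 996741.0000 / 4.3738e+07 = 0.0228
exp(-t/tau) = exp(-230.9 / 9.8) = 5.8545e-11
epsilon = 0.0228 * (1 - 5.8545e-11)
epsilon = 0.0228


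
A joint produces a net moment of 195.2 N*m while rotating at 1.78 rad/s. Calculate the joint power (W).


P = M * omega
P = 195.2 * 1.78
P = 347.4560


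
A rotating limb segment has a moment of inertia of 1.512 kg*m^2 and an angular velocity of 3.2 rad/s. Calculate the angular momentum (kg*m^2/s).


L = I * omega
L = 1.512 * 3.2
L = 4.8384


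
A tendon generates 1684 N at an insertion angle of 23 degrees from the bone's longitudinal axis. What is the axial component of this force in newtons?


F_eff = F_tendon * cos(theta)
theta = 23 deg = 0.4014 rad
cos(theta) = 0.9205
F_eff = 1684 * 0.9205
F_eff = 1550.1302


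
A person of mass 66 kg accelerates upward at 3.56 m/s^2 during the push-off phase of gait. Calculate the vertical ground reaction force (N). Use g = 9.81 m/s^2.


GRF = m * (g + a)
GRF = 66 * (9.81 + 3.56)
GRF = 66 * 13.3700
GRF = 882.4200


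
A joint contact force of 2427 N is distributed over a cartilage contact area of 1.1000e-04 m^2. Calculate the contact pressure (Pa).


P = F / A
P = 2427 / 1.1000e-04
P = 2.2064e+07


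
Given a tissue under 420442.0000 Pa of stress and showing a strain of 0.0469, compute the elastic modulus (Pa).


E = stress / strain
E = 420442.0000 / 0.0469
E = 8.9646e+06


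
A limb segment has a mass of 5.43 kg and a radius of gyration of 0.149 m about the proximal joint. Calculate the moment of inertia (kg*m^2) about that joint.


I = m * k^2
I = 5.43 * 0.149^2
k^2 = 0.0222
I = 0.1206


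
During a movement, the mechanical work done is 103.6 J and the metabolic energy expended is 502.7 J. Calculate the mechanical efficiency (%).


eta = (W_mech / E_meta) * 100
eta = (103.6 / 502.7) * 100
ratio = 0.2061
eta = 20.6087


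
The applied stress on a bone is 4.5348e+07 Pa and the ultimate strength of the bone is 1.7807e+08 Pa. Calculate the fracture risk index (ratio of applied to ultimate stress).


FRI = applied / ultimate
FRI = 4.5348e+07 / 1.7807e+08
FRI = 0.2547


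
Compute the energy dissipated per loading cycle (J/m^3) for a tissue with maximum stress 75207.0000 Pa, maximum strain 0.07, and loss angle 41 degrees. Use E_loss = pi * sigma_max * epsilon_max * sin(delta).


E_loss = pi * sigma_max * epsilon_max * sin(delta)
delta = 41 deg = 0.7156 rad
sin(delta) = 0.6561
E_loss = pi * 75207.0000 * 0.07 * 0.6561
E_loss = 10850.4836


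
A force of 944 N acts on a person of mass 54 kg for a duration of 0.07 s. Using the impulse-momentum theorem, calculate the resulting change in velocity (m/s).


J = F * dt = 944 * 0.07 = 66.0800 N*s
delta_v = J / m
delta_v = 66.0800 / 54
delta_v = 1.2237


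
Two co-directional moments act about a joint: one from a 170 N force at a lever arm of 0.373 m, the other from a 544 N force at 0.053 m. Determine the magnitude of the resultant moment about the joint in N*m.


M = F1 * d1 + F2 * d2
M = 170 * 0.373 + 544 * 0.053
M = 63.4100 + 28.8320
M = 92.2420


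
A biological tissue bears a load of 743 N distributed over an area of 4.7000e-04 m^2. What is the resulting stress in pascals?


stress = F / A
stress = 743 / 4.7000e-04
stress = 1.5809e+06


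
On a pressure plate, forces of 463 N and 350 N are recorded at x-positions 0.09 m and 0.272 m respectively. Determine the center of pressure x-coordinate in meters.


COP_x = (F1*x1 + F2*x2) / (F1 + F2)
COP_x = (463*0.09 + 350*0.272) / (463 + 350)
Numerator = 136.8700
Denominator = 813
COP_x = 0.1684


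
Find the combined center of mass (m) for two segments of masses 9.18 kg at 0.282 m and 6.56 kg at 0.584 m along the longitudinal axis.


COM = (m1*x1 + m2*x2) / (m1 + m2)
COM = (9.18*0.282 + 6.56*0.584) / (9.18 + 6.56)
Numerator = 6.4198
Denominator = 15.7400
COM = 0.4079


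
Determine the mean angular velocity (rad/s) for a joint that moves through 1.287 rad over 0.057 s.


omega = delta_theta / delta_t
omega = 1.287 / 0.057
omega = 22.5789


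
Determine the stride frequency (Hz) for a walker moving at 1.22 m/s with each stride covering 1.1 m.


f = v / stride_length
f = 1.22 / 1.1
f = 1.1091


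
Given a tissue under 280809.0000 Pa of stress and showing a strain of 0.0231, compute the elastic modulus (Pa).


E = stress / strain
E = 280809.0000 / 0.0231
E = 1.2156e+07


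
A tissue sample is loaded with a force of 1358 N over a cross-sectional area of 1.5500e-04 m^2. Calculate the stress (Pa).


stress = F / A
stress = 1358 / 1.5500e-04
stress = 8.7613e+06


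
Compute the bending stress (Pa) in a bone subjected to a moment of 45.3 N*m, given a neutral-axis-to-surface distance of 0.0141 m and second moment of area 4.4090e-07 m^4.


sigma = M * c / I
sigma = 45.3 * 0.0141 / 4.4090e-07
M * c = 0.6387
sigma = 1.4487e+06


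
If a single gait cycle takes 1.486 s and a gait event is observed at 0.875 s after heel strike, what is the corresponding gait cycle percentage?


pct = (event_time / cycle_time) * 100
pct = (0.875 / 1.486) * 100
ratio = 0.5888
pct = 58.8829


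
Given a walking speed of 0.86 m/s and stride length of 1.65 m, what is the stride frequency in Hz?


f = v / stride_length
f = 0.86 / 1.65
f = 0.5212


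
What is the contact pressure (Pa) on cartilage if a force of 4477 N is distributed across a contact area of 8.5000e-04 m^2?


P = F / A
P = 4477 / 8.5000e-04
P = 5.2671e+06


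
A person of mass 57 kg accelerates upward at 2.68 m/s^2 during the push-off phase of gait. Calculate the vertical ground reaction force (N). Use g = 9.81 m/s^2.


GRF = m * (g + a)
GRF = 57 * (9.81 + 2.68)
GRF = 57 * 12.4900
GRF = 711.9300


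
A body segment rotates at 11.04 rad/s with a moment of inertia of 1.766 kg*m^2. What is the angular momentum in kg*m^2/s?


L = I * omega
L = 1.766 * 11.04
L = 19.4966


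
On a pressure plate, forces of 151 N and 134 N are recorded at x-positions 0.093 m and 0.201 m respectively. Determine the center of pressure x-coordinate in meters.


COP_x = (F1*x1 + F2*x2) / (F1 + F2)
COP_x = (151*0.093 + 134*0.201) / (151 + 134)
Numerator = 40.9770
Denominator = 285
COP_x = 0.1438


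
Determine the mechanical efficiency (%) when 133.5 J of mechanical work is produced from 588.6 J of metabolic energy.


eta = (W_mech / E_meta) * 100
eta = (133.5 / 588.6) * 100
ratio = 0.2268
eta = 22.6809


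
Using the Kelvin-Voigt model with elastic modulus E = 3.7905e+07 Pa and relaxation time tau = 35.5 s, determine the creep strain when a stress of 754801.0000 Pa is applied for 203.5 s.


epsilon(t) = (sigma/E) * (1 - exp(-t/tau))
sigma/E = 754801.0000 / 3.7905e+07 = 0.0199
exp(-t/tau) = exp(-203.5 / 35.5) = 0.0032
epsilon = 0.0199 * (1 - 0.0032)
epsilon = 0.0198


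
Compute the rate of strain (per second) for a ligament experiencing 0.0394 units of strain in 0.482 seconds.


strain_rate = delta_strain / delta_t
strain_rate = 0.0394 / 0.482
strain_rate = 0.0817


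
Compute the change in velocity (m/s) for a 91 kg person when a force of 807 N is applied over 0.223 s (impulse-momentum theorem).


J = F * dt = 807 * 0.223 = 179.9610 N*s
delta_v = J / m
delta_v = 179.9610 / 91
delta_v = 1.9776


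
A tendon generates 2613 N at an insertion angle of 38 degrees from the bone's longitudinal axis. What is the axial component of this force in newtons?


F_eff = F_tendon * cos(theta)
theta = 38 deg = 0.6632 rad
cos(theta) = 0.7880
F_eff = 2613 * 0.7880
F_eff = 2059.0721


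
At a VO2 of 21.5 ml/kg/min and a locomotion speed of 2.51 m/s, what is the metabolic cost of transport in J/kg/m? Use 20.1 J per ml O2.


Power per kg = VO2 * 20.1 / 60
Power per kg = 21.5 * 20.1 / 60 = 7.2025 W/kg
Cost = power_per_kg / speed
Cost = 7.2025 / 2.51
Cost = 2.8695


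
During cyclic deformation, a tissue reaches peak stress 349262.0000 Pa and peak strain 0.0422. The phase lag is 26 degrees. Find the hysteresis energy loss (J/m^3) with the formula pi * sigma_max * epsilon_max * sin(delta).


E_loss = pi * sigma_max * epsilon_max * sin(delta)
delta = 26 deg = 0.4538 rad
sin(delta) = 0.4384
E_loss = pi * 349262.0000 * 0.0422 * 0.4384
E_loss = 20298.1109


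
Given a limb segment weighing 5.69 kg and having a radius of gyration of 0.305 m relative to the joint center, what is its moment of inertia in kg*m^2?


I = m * k^2
I = 5.69 * 0.305^2
k^2 = 0.0930
I = 0.5293


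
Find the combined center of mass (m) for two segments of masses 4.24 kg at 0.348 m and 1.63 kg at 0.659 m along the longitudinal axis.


COM = (m1*x1 + m2*x2) / (m1 + m2)
COM = (4.24*0.348 + 1.63*0.659) / (4.24 + 1.63)
Numerator = 2.5497
Denominator = 5.8700
COM = 0.4344


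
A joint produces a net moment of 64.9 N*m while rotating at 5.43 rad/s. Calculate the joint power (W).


P = M * omega
P = 64.9 * 5.43
P = 352.4070


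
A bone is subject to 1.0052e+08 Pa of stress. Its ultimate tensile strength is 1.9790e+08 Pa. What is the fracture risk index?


FRI = applied / ultimate
FRI = 1.0052e+08 / 1.9790e+08
FRI = 0.5079


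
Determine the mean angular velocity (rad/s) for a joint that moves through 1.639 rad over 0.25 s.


omega = delta_theta / delta_t
omega = 1.639 / 0.25
omega = 6.5560


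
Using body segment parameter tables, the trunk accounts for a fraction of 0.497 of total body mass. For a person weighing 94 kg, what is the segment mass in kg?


m_segment = body_mass * fraction
m_segment = 94 * 0.497
m_segment = 46.7180


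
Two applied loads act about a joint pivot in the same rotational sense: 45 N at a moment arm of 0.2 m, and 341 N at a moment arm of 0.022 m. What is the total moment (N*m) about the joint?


M = F1 * d1 + F2 * d2
M = 45 * 0.2 + 341 * 0.022
M = 9.0000 + 7.5020
M = 16.5020


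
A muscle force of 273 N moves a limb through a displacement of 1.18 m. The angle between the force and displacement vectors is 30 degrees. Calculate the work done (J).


W = F * d * cos(theta)
theta = 30 deg = 0.5236 rad
cos(theta) = 0.8660
W = 273 * 1.18 * 0.8660
W = 278.9814


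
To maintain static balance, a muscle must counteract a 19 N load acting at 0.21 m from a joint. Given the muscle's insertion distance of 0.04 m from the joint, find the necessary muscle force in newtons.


F_muscle = W * d_load / d_muscle
F_muscle = 19 * 0.21 / 0.04
Numerator = 3.9900
F_muscle = 99.7500


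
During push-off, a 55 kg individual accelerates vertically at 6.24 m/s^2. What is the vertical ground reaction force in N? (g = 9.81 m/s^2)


GRF = m * (g + a)
GRF = 55 * (9.81 + 6.24)
GRF = 55 * 16.0500
GRF = 882.7500


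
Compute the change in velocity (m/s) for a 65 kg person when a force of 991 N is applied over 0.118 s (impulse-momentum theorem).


J = F * dt = 991 * 0.118 = 116.9380 N*s
delta_v = J / m
delta_v = 116.9380 / 65
delta_v = 1.7990


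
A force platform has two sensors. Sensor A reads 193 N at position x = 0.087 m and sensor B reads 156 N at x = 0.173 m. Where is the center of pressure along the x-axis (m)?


COP_x = (F1*x1 + F2*x2) / (F1 + F2)
COP_x = (193*0.087 + 156*0.173) / (193 + 156)
Numerator = 43.7790
Denominator = 349
COP_x = 0.1254


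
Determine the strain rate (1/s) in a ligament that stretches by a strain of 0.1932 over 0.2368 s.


strain_rate = delta_strain / delta_t
strain_rate = 0.1932 / 0.2368
strain_rate = 0.8159


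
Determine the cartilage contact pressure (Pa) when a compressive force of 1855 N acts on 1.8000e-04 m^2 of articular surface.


P = F / A
P = 1855 / 1.8000e-04
P = 1.0306e+07


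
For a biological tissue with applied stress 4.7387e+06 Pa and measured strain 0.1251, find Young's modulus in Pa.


E = stress / strain
E = 4.7387e+06 / 0.1251
E = 3.7879e+07


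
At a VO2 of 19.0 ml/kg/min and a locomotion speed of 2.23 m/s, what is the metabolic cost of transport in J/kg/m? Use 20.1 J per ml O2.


Power per kg = VO2 * 20.1 / 60
Power per kg = 19.0 * 20.1 / 60 = 6.3650 W/kg
Cost = power_per_kg / speed
Cost = 6.3650 / 2.23
Cost = 2.8543


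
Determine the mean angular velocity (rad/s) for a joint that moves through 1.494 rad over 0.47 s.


omega = delta_theta / delta_t
omega = 1.494 / 0.47
omega = 3.1787


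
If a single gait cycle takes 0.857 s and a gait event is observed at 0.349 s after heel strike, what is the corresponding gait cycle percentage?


pct = (event_time / cycle_time) * 100
pct = (0.349 / 0.857) * 100
ratio = 0.4072
pct = 40.7235


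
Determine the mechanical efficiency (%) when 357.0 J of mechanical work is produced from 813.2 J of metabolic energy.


eta = (W_mech / E_meta) * 100
eta = (357.0 / 813.2) * 100
ratio = 0.4390
eta = 43.9006


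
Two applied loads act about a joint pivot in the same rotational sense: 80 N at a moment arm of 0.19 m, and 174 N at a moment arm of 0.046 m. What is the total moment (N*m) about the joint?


M = F1 * d1 + F2 * d2
M = 80 * 0.19 + 174 * 0.046
M = 15.2000 + 8.0040
M = 23.2040


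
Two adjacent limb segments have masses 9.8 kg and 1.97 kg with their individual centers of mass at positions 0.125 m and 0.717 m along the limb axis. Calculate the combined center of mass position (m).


COM = (m1*x1 + m2*x2) / (m1 + m2)
COM = (9.8*0.125 + 1.97*0.717) / (9.8 + 1.97)
Numerator = 2.6375
Denominator = 11.7700
COM = 0.2241


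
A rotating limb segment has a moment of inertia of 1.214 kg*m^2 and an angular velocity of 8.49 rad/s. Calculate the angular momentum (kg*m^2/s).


L = I * omega
L = 1.214 * 8.49
L = 10.3069


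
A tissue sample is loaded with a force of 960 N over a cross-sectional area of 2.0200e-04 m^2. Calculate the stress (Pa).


stress = F / A
stress = 960 / 2.0200e-04
stress = 4.7525e+06


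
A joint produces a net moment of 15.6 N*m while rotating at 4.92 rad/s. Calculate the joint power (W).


P = M * omega
P = 15.6 * 4.92
P = 76.7520


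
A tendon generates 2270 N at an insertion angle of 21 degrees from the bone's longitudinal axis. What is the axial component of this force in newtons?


F_eff = F_tendon * cos(theta)
theta = 21 deg = 0.3665 rad
cos(theta) = 0.9336
F_eff = 2270 * 0.9336
F_eff = 2119.2276


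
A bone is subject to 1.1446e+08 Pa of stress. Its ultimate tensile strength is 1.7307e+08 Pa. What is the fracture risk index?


FRI = applied / ultimate
FRI = 1.1446e+08 / 1.7307e+08
FRI = 0.6614


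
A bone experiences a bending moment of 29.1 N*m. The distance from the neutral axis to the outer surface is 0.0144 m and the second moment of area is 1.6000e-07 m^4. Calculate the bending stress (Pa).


sigma = M * c / I
sigma = 29.1 * 0.0144 / 1.6000e-07
M * c = 0.4190
sigma = 2.6190e+06


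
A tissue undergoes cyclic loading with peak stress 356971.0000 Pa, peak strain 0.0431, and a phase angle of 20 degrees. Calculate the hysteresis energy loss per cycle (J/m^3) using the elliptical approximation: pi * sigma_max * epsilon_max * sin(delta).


E_loss = pi * sigma_max * epsilon_max * sin(delta)
delta = 20 deg = 0.3491 rad
sin(delta) = 0.3420
E_loss = pi * 356971.0000 * 0.0431 * 0.3420
E_loss = 16531.4810


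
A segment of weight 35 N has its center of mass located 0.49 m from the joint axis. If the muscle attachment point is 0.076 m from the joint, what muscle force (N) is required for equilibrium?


F_muscle = W * d_load / d_muscle
F_muscle = 35 * 0.49 / 0.076
Numerator = 17.1500
F_muscle = 225.6579


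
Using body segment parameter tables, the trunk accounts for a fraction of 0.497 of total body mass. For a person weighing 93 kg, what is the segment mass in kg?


m_segment = body_mass * fraction
m_segment = 93 * 0.497
m_segment = 46.2210


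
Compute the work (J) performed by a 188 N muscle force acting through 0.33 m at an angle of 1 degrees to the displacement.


W = F * d * cos(theta)
theta = 1 deg = 0.0175 rad
cos(theta) = 0.9998
W = 188 * 0.33 * 0.9998
W = 62.0306


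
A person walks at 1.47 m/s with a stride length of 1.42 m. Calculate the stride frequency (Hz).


f = v / stride_length
f = 1.47 / 1.42
f = 1.0352


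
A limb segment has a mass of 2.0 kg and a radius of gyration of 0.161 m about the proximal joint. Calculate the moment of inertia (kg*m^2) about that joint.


I = m * k^2
I = 2.0 * 0.161^2
k^2 = 0.0259
I = 0.0518


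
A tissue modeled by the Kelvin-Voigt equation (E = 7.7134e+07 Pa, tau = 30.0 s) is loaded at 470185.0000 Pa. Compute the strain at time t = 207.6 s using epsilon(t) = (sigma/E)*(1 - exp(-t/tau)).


epsilon(t) = (sigma/E) * (1 - exp(-t/tau))
sigma/E = 470185.0000 / 7.7134e+07 = 0.0061
exp(-t/tau) = exp(-207.6 / 30.0) = 9.8783e-04
epsilon = 0.0061 * (1 - 9.8783e-04)
epsilon = 0.0061


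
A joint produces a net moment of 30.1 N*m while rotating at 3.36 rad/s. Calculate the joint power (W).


P = M * omega
P = 30.1 * 3.36
P = 101.1360


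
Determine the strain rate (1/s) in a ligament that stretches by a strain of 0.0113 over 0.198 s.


strain_rate = delta_strain / delta_t
strain_rate = 0.0113 / 0.198
strain_rate = 0.0571


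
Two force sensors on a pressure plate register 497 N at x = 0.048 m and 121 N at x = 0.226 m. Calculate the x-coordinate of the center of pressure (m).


COP_x = (F1*x1 + F2*x2) / (F1 + F2)
COP_x = (497*0.048 + 121*0.226) / (497 + 121)
Numerator = 51.2020
Denominator = 618
COP_x = 0.0829


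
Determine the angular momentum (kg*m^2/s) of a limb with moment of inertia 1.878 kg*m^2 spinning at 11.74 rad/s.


L = I * omega
L = 1.878 * 11.74
L = 22.0477


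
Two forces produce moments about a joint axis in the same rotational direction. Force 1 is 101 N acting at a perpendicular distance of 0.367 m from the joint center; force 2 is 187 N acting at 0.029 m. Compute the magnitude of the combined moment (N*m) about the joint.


M = F1 * d1 + F2 * d2
M = 101 * 0.367 + 187 * 0.029
M = 37.0670 + 5.4230
M = 42.4900


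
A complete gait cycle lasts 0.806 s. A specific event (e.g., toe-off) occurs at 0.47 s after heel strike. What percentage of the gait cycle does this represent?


pct = (event_time / cycle_time) * 100
pct = (0.47 / 0.806) * 100
ratio = 0.5831
pct = 58.3127


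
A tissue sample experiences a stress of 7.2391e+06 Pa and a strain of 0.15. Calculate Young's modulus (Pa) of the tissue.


E = stress / strain
E = 7.2391e+06 / 0.15
E = 4.8261e+07


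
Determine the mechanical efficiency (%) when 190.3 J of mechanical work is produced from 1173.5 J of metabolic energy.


eta = (W_mech / E_meta) * 100
eta = (190.3 / 1173.5) * 100
ratio = 0.1622
eta = 16.2164


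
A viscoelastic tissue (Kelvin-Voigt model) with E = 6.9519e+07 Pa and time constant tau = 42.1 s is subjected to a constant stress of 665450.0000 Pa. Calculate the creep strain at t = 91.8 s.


epsilon(t) = (sigma/E) * (1 - exp(-t/tau))
sigma/E = 665450.0000 / 6.9519e+07 = 0.0096
exp(-t/tau) = exp(-91.8 / 42.1) = 0.1130
epsilon = 0.0096 * (1 - 0.1130)
epsilon = 0.0085


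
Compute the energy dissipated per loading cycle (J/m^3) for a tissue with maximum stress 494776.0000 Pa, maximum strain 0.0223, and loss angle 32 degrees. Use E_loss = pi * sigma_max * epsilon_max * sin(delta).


E_loss = pi * sigma_max * epsilon_max * sin(delta)
delta = 32 deg = 0.5585 rad
sin(delta) = 0.5299
E_loss = pi * 494776.0000 * 0.0223 * 0.5299
E_loss = 18368.4736


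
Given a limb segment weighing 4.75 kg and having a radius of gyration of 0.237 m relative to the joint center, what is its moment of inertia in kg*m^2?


I = m * k^2
I = 4.75 * 0.237^2
k^2 = 0.0562
I = 0.2668


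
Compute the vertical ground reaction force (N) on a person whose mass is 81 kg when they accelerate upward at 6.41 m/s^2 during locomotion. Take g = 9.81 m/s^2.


GRF = m * (g + a)
GRF = 81 * (9.81 + 6.41)
GRF = 81 * 16.2200
GRF = 1313.8200


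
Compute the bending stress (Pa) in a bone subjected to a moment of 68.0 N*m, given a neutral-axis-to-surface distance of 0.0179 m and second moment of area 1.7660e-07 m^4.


sigma = M * c / I
sigma = 68.0 * 0.0179 / 1.7660e-07
M * c = 1.2172
sigma = 6.8924e+06


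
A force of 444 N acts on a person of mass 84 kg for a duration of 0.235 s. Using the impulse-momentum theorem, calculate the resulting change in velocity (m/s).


J = F * dt = 444 * 0.235 = 104.3400 N*s
delta_v = J / m
delta_v = 104.3400 / 84
delta_v = 1.2421


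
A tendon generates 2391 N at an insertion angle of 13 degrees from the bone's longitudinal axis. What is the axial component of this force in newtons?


F_eff = F_tendon * cos(theta)
theta = 13 deg = 0.2269 rad
cos(theta) = 0.9744
F_eff = 2391 * 0.9744
F_eff = 2329.7188


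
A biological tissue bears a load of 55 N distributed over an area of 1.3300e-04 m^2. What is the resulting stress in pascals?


stress = F / A
stress = 55 / 1.3300e-04
stress = 413533.8346


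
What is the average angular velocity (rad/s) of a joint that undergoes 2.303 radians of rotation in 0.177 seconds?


omega = delta_theta / delta_t
omega = 2.303 / 0.177
omega = 13.0113


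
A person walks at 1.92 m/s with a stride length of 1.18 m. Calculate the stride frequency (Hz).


f = v / stride_length
f = 1.92 / 1.18
f = 1.6271


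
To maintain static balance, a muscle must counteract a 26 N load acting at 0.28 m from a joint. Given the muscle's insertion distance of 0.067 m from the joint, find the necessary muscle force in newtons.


F_muscle = W * d_load / d_muscle
F_muscle = 26 * 0.28 / 0.067
Numerator = 7.2800
F_muscle = 108.6567


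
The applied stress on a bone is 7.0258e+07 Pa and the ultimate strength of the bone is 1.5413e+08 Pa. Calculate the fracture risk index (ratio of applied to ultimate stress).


FRI = applied / ultimate
FRI = 7.0258e+07 / 1.5413e+08
FRI = 0.4558


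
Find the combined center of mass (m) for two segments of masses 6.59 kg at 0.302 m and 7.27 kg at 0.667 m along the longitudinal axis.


COM = (m1*x1 + m2*x2) / (m1 + m2)
COM = (6.59*0.302 + 7.27*0.667) / (6.59 + 7.27)
Numerator = 6.8393
Denominator = 13.8600
COM = 0.4935


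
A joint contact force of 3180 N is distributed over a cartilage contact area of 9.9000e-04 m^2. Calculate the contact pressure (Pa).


P = F / A
P = 3180 / 9.9000e-04
P = 3.2121e+06


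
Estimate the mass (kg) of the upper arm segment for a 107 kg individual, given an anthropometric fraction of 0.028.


m_segment = body_mass * fraction
m_segment = 107 * 0.028
m_segment = 2.9960


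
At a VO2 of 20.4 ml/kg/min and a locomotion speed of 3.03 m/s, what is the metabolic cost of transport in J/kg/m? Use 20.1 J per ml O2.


Power per kg = VO2 * 20.1 / 60
Power per kg = 20.4 * 20.1 / 60 = 6.8340 W/kg
Cost = power_per_kg / speed
Cost = 6.8340 / 3.03
Cost = 2.2554


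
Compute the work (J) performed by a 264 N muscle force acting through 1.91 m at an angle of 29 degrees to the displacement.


W = F * d * cos(theta)
theta = 29 deg = 0.5061 rad
cos(theta) = 0.8746
W = 264 * 1.91 * 0.8746
W = 441.0182


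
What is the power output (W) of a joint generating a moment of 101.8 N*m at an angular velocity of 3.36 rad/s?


P = M * omega
P = 101.8 * 3.36
P = 342.0480


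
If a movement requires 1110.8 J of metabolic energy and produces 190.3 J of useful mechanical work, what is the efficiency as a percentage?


eta = (W_mech / E_meta) * 100
eta = (190.3 / 1110.8) * 100
ratio = 0.1713
eta = 17.1318


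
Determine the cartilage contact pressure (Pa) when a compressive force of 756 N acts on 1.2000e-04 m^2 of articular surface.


P = F / A
P = 756 / 1.2000e-04
P = 6.3000e+06


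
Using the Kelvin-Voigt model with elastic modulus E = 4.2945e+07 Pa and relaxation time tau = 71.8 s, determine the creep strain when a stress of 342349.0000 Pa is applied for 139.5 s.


epsilon(t) = (sigma/E) * (1 - exp(-t/tau))
sigma/E = 342349.0000 / 4.2945e+07 = 0.0080
exp(-t/tau) = exp(-139.5 / 71.8) = 0.1433
epsilon = 0.0080 * (1 - 0.1433)
epsilon = 0.0068
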